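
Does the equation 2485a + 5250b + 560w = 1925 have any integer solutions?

yes

gcd(5250, 2485) = 35  (5250 = 2×2485 + 280, 2485 = 8×280 + 245, 280 = 1×245 + 35, 245 = 7×35).
gcd(35, 560) = 35.
35 divides 1925, so integer solutions exist.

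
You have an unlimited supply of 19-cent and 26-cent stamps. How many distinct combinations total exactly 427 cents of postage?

Need nonnegative integers with 19j + 26k = 427.
gcd(19, 26) = 1, and 19·(11) + 26·(-8) = 1.
So (j₀, k₀) = (4697, -3416); general j = 4697 + 26t, k = -3416 - 19t.
j ≥ 0 ⇒ t ≥ -180; k ≥ 0 ⇒ t ≤ -180. That's 1 value of t.

1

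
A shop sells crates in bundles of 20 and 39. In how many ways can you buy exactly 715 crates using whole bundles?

1

Need nonnegative integers with 20j + 39k = 715.
gcd(20, 39) = 1, and 20·(2) + 39·(-1) = 1.
So (j₀, k₀) = (1430, -715); general j = 1430 + 39t, k = -715 - 20t.
j ≥ 0 ⇒ t ≥ -36; k ≥ 0 ⇒ t ≤ -36. That's 1 value of t.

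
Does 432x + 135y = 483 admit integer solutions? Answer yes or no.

no

gcd(432, 135):
  432 = 3×135 + 27
  135 = 5×27
so gcd(432, 135) = 27.
27 does not divide 483 (remainder 24), so no integer solutions.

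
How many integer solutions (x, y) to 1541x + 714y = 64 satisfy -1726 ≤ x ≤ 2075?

gcd(1541, 714) = 1  (1541 = 2×714 + 113, 714 = 6×113 + 36, 113 = 3×36 + 5, 36 = 7×5 + 1, 5 = 5×1).
Back-substituting, 1541×(-139) + 714×(300) = 1.
Scale by 64: particular solution (-8896, 19200); reduce x mod 714: (386, -833).
General solution: x = 386 + 714t, y = -833 - 1541t for integer t.
-1726 ≤ 386 + 714t ≤ 2075 gives t ∈ [-2, 2], which is 5 values.

5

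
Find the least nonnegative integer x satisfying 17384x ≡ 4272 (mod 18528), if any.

gcd(18528, 17384) = 8.
8 divides 4272, so solutions exist.
By Bézout, 17384*(745) + 18528*(-699) = 8.
So 17384*(745) ≡ 8 (mod 18528); multiply by 534: x ≡ 397830 (mod 2316).
Smallest nonnegative: x = 397830 mod 2316 = 1794.

1794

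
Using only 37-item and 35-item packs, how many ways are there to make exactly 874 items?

1

Need nonnegative integers with 37j + 35k = 874.
gcd(37, 35) = 1, and 37·(-17) + 35·(18) = 1.
So (j₀, k₀) = (-14858, 15732); general j = -14858 + 35t, k = 15732 - 37t.
j ≥ 0 ⇒ t ≥ 425; k ≥ 0 ⇒ t ≤ 425. That's 1 value of t.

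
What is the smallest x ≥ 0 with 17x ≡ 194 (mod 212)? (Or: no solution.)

186

gcd(212, 17) = 1  (212 = 12×17 + 8, 17 = 2×8 + 1, 8 = 8×1).
1 divides 194, so solutions exist.
Back-substituting, 17×(25) + 212×(-2) = 1.
So 17×(25) ≡ 1 (mod 212); multiply by 194: x ≡ 4850 (mod 212).
Smallest nonnegative: x = 4850 mod 212 = 186.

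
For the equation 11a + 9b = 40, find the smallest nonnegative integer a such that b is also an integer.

gcd(11, 9) = 1  (11 = 1×9 + 2, 9 = 4×2 + 1, 2 = 2×1).
1 divides 40, so solutions exist.
Back-substituting, 11×(-4) + 9×(5) = 1.
Scale by 40/1 = 40: (a₀, b₀) = (-160, 200).
General solution: a = -160 + 9t, b = 200 - 11t for integer t.
a ≥ 0: smallest is -160 mod 9 = 2 (at t = 18), with b = 2.

2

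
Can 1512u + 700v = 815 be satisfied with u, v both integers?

no

gcd(1512, 700) = 28  (1512 = 2·700 + 112, 700 = 6·112 + 28, 112 = 4·28).
28 does not divide 815 (remainder 3), so no integer solutions.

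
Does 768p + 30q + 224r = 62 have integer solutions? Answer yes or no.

yes

gcd(768, 30) = 6.
gcd(6, 224) = 2.
2 divides 62, so integer solutions exist.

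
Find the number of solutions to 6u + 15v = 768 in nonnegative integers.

26

gcd(15, 6):
  15 = 2·6 + 3
  6 = 2·3
so gcd(15, 6) = 3.
Back-substitute for Bézout coefficients:
  3 = 15 - 2·6
  ... = 6·(-2) + 15·(1)
Scale by 256: one solution is (-512, 256). Reduce u mod 5: (3, 50).
General: u = 3 + 5t, v = 50 - 2t.
u ≥ 0 ⇒ t ≥ 0; v ≥ 0 ⇒ t ≤ 25. So t ∈ [0, 25]: 26 solutions.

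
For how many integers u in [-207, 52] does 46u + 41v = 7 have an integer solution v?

6

gcd(46, 41) = 1.
By Bézout, 46×(-8) + 41×(9) = 1.
Particular solution: (26, -29).
General solution: u = 26 + 41t, v = -29 - 46t for integer t.
-207 ≤ 26 + 41t ≤ 52 gives t ∈ [-5, 0], which is 6 values.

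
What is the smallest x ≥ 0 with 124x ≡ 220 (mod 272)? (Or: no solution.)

gcd(272, 124):
  272 = 2*124 + 24
  124 = 5*24 + 4
  24 = 6*4
so gcd(272, 124) = 4.
4 divides 220, so solutions exist.
Back-substitute for Bézout coefficients:
  4 = 124 - 5*24
  ... = 124*(11) + 272*(-5)
So 124*(11) ≡ 4 (mod 272); multiply by 55: x ≡ 605 (mod 68).
Smallest nonnegative: x = 605 mod 68 = 61.

61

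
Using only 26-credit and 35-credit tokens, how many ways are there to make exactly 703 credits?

1

Need nonnegative integers with 26j + 35k = 703.
gcd(26, 35) = 1, and 26·(-4) + 35·(3) = 1.
So (j₀, k₀) = (-2812, 2109); general j = -2812 + 35t, k = 2109 - 26t.
j ≥ 0 ⇒ t ≥ 81; k ≥ 0 ⇒ t ≤ 81. That's 1 value of t.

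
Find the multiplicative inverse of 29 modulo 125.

69

gcd(125, 29):
  125 = 4·29 + 9
  29 = 3·9 + 2
  9 = 4·2 + 1
  2 = 2·1
so gcd(125, 29) = 1.
Back-substitute for Bézout coefficients:
  1 = 9 - 4·2
  ... = 29·(-56) + 125·(13)
So 29·-56 ≡ 1 (mod 125), and -56 mod 125 = 69.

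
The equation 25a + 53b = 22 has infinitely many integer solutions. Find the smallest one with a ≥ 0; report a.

gcd(53, 25):
  53 = 2·25 + 3
  25 = 8·3 + 1
  3 = 3·1
so gcd(53, 25) = 1.
1 divides 22, so solutions exist.
Back-substitute for Bézout coefficients:
  1 = 25 - 8·3
  ... = 25·(17) + 53·(-8)
Scale by 22/1 = 22: (a₀, b₀) = (374, -176).
General solution: a = 374 + 53t, b = -176 - 25t for integer t.
a ≥ 0: smallest is 374 mod 53 = 3 (at t = -7), with b = -1.

3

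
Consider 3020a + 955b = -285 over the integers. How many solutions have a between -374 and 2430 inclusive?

14

gcd(3020, 955) = 5.
By Bézout, 3020·(37) + 955·(-117) = 5.
Particular solution: (183, -579).
General solution: a = 183 + 191t, b = -579 - 604t for integer t.
-374 ≤ 183 + 191t ≤ 2430 gives t ∈ [-2, 11], which is 14 values.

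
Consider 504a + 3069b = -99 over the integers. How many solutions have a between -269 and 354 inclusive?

gcd(3069, 504) = 9.
By Bézout, 504·(67) + 3069·(-11) = 9.
Particular solution: (286, -47).
General solution: a = 286 + 341t, b = -47 - 56t for integer t.
-269 ≤ 286 + 341t ≤ 354 gives t ∈ [-1, 0], which is 2 values.

2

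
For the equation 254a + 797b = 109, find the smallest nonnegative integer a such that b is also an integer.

355

gcd(797, 254):
  797 = 3*254 + 35
  254 = 7*35 + 9
  35 = 3*9 + 8
  9 = 1*8 + 1
  8 = 8*1
so gcd(797, 254) = 1.
1 divides 109, so solutions exist.
Back-substitute for Bézout coefficients:
  1 = 9 - 1*8
  ... = 254*(91) + 797*(-29)
Scale by 109/1 = 109: (a₀, b₀) = (9919, -3161).
General solution: a = 9919 + 797t, b = -3161 - 254t for integer t.
a ≥ 0: smallest is 9919 mod 797 = 355 (at t = -12), with b = -113.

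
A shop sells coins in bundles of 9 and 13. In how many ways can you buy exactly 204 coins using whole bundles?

Need nonnegative integers with 9j + 13k = 204.
gcd(9, 13) = 1, and 9·(3) + 13·(-2) = 1.
So (j₀, k₀) = (612, -408); general j = 612 + 13t, k = -408 - 9t.
j ≥ 0 ⇒ t ≥ -47; k ≥ 0 ⇒ t ≤ -46. That's 2 values of t.

2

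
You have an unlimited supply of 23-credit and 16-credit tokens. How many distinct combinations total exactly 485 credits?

2

Need nonnegative integers with 23j + 16k = 485.
gcd(23, 16) = 1, and 23·(7) + 16·(-10) = 1.
So (j₀, k₀) = (3395, -4850); general j = 3395 + 16t, k = -4850 - 23t.
j ≥ 0 ⇒ t ≥ -212; k ≥ 0 ⇒ t ≤ -211. That's 2 values of t.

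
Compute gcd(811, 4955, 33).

gcd(4955, 811) = 1  (4955 = 6×811 + 89, 811 = 9×89 + 10, 89 = 8×10 + 9, 10 = 1×9 + 1, 9 = 9×1).
gcd(1, 33) = 1.

1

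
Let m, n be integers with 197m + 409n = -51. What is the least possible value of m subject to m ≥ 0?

334

gcd(409, 197):
  409 = 2×197 + 15
  197 = 13×15 + 2
  15 = 7×2 + 1
  2 = 2×1
so gcd(409, 197) = 1.
1 divides -51, so solutions exist.
Back-substitute for Bézout coefficients:
  1 = 15 - 7×2
  ... = 197×(-191) + 409×(92)
Scale by -51/1 = -51: (m₀, n₀) = (9741, -4692).
General solution: m = 9741 + 409t, n = -4692 - 197t for integer t.
m ≥ 0: smallest is 9741 mod 409 = 334 (at t = -23), with n = -161.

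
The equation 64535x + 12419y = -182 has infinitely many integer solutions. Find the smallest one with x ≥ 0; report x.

gcd(64535, 12419):
  64535 = 5*12419 + 2440
  12419 = 5*2440 + 219
  2440 = 11*219 + 31
  219 = 7*31 + 2
  31 = 15*2 + 1
  2 = 2*1
so gcd(64535, 12419) = 1.
1 divides -182, so solutions exist.
Back-substitute for Bézout coefficients:
  1 = 31 - 15*2
  ... = 64535*(6011) + 12419*(-31236)
Scale by -182/1 = -182: (x₀, y₀) = (-1094002, 5684952).
General solution: x = -1094002 + 12419t, y = 5684952 - 64535t for integer t.
x ≥ 0: smallest is -1094002 mod 12419 = 11289 (at t = 89), with y = -58663.

11289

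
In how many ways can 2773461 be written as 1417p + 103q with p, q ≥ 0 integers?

gcd(1417, 103):
  1417 = 13*103 + 78
  103 = 1*78 + 25
  78 = 3*25 + 3
  25 = 8*3 + 1
  3 = 3*1
so gcd(1417, 103) = 1.
Back-substitute for Bézout coefficients:
  1 = 25 - 8*3
  ... = 1417*(-33) + 103*(454)
Scale by 2773461: one solution is (-91524213, 1259151294). Reduce p mod 103: (42, 26349).
General: p = 42 + 103t, q = 26349 - 1417t.
p ≥ 0 ⇒ t ≥ 0; q ≥ 0 ⇒ t ≤ 18. So t ∈ [0, 18]: 19 solutions.

19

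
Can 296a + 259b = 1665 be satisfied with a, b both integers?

gcd(296, 259) = 37  (296 = 1*259 + 37, 259 = 7*37).
37 divides 1665, so integer solutions exist.

yes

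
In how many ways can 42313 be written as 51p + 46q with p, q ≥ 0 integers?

gcd(51, 46) = 1  (51 = 1·46 + 5, 46 = 9·5 + 1, 5 = 5·1).
Back-substituting, 51·(-9) + 46·(10) = 1.
Scale by 42313: one solution is (-380817, 423130). Reduce p mod 46: (17, 901).
General: p = 17 + 46t, q = 901 - 51t.
p ≥ 0 ⇒ t ≥ 0; q ≥ 0 ⇒ t ≤ 17. So t ∈ [0, 17]: 18 solutions.

18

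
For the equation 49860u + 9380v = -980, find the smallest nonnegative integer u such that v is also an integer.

gcd(49860, 9380) = 20  (49860 = 5×9380 + 2960, 9380 = 3×2960 + 500, 2960 = 5×500 + 460, 500 = 1×460 + 40, 460 = 11×40 + 20, 40 = 2×20).
20 divides -980, so solutions exist.
Back-substituting, 49860×(225) + 9380×(-1196) = 20.
Scale by -980/20 = -49: (u₀, v₀) = (-11025, 58604).
General solution: u = -11025 + 469t, v = 58604 - 2493t for integer t.
u ≥ 0: smallest is -11025 mod 469 = 231 (at t = 24), with v = -1228.

231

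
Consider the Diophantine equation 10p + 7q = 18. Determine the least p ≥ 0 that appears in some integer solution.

gcd(10, 7) = 1  (10 = 1*7 + 3, 7 = 2*3 + 1, 3 = 3*1).
1 divides 18, so solutions exist.
Back-substituting, 10*(-2) + 7*(3) = 1.
Scale by 18/1 = 18: (p₀, q₀) = (-36, 54).
General solution: p = -36 + 7t, q = 54 - 10t for integer t.
p ≥ 0: smallest is -36 mod 7 = 6 (at t = 6), with q = -6.

6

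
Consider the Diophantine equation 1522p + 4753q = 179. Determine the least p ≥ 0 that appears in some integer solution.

2183

gcd(4753, 1522) = 1  (4753 = 3·1522 + 187, 1522 = 8·187 + 26, 187 = 7·26 + 5, 26 = 5·5 + 1, 5 = 5·1).
1 divides 179, so solutions exist.
Back-substituting, 1522·(915) + 4753·(-293) = 1.
Scale by 179/1 = 179: (p₀, q₀) = (163785, -52447).
General solution: p = 163785 + 4753t, q = -52447 - 1522t for integer t.
p ≥ 0: smallest is 163785 mod 4753 = 2183 (at t = -34), with q = -699.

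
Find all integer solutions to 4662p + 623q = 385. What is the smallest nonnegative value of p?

82

gcd(4662, 623):
  4662 = 7×623 + 301
  623 = 2×301 + 21
  301 = 14×21 + 7
  21 = 3×7
so gcd(4662, 623) = 7.
7 divides 385, so solutions exist.
Back-substitute for Bézout coefficients:
  7 = 301 - 14×21
  ... = 4662×(29) + 623×(-217)
Scale by 385/7 = 55: (p₀, q₀) = (1595, -11935).
General solution: p = 1595 + 89t, q = -11935 - 666t for integer t.
p ≥ 0: smallest is 1595 mod 89 = 82 (at t = -17), with q = -613.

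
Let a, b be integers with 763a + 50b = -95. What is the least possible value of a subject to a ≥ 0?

35

gcd(763, 50):
  763 = 15×50 + 13
  50 = 3×13 + 11
  13 = 1×11 + 2
  11 = 5×2 + 1
  2 = 2×1
so gcd(763, 50) = 1.
1 divides -95, so solutions exist.
Back-substitute for Bézout coefficients:
  1 = 11 - 5×2
  ... = 763×(-23) + 50×(351)
Scale by -95/1 = -95: (a₀, b₀) = (2185, -33345).
General solution: a = 2185 + 50t, b = -33345 - 763t for integer t.
a ≥ 0: smallest is 2185 mod 50 = 35 (at t = -43), with b = -536.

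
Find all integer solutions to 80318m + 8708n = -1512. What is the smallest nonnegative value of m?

572

gcd(80318, 8708):
  80318 = 9*8708 + 1946
  8708 = 4*1946 + 924
  1946 = 2*924 + 98
  924 = 9*98 + 42
  98 = 2*42 + 14
  42 = 3*14
so gcd(80318, 8708) = 14.
14 divides -1512, so solutions exist.
Back-substitute for Bézout coefficients:
  14 = 98 - 2*42
  ... = 80318*(179) + 8708*(-1651)
Scale by -1512/14 = -108: (m₀, n₀) = (-19332, 178308).
General solution: m = -19332 + 622t, n = 178308 - 5737t for integer t.
m ≥ 0: smallest is -19332 mod 622 = 572 (at t = 32), with n = -5276.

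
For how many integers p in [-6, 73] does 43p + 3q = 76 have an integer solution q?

gcd(43, 3):
  43 = 14×3 + 1
  3 = 3×1
so gcd(43, 3) = 1.
Back-substitute for Bézout coefficients:
  1 = 43 - 14×3
  ... = 43×(1) + 3×(-14)
Scale by 76: particular solution (76, -1064); reduce p mod 3: (1, 11).
General solution: p = 1 + 3t, q = 11 - 43t for integer t.
-6 ≤ 1 + 3t ≤ 73 gives t ∈ [-2, 24], which is 27 values.

27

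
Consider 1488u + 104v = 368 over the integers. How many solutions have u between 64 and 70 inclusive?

gcd(1488, 104):
  1488 = 14×104 + 32
  104 = 3×32 + 8
  32 = 4×8
so gcd(1488, 104) = 8.
Back-substitute for Bézout coefficients:
  8 = 104 - 3×32
  ... = 1488×(-3) + 104×(43)
Scale by 46: particular solution (-138, 1978); reduce u mod 13: (5, -68).
General solution: u = 5 + 13t, v = -68 - 186t for integer t.
64 ≤ 5 + 13t ≤ 70 gives t ∈ [5, 5], which is 1 value.

1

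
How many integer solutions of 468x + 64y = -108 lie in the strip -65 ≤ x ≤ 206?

17

gcd(468, 64):
  468 = 7×64 + 20
  64 = 3×20 + 4
  20 = 5×4
so gcd(468, 64) = 4.
Back-substitute for Bézout coefficients:
  4 = 64 - 3×20
  ... = 468×(-3) + 64×(22)
Scale by -27: particular solution (81, -594); reduce x mod 16: (1, -9).
General solution: x = 1 + 16t, y = -9 - 117t for integer t.
-65 ≤ 1 + 16t ≤ 206 gives t ∈ [-4, 12], which is 17 values.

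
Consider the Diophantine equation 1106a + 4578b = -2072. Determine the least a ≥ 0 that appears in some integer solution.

143

gcd(4578, 1106):
  4578 = 4·1106 + 154
  1106 = 7·154 + 28
  154 = 5·28 + 14
  28 = 2·14
so gcd(4578, 1106) = 14.
14 divides -2072, so solutions exist.
Back-substitute for Bézout coefficients:
  14 = 154 - 5·28
  ... = 1106·(-149) + 4578·(36)
Scale by -2072/14 = -148: (a₀, b₀) = (22052, -5328).
General solution: a = 22052 + 327t, b = -5328 - 79t for integer t.
a ≥ 0: smallest is 22052 mod 327 = 143 (at t = -67), with b = -35.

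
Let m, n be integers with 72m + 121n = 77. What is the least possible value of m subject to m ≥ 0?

gcd(121, 72) = 1.
1 divides 77, so solutions exist.
By Bézout, 72×(-42) + 121×(25) = 1.
Scale by 77/1 = 77: (m₀, n₀) = (-3234, 1925).
General solution: m = -3234 + 121t, n = 1925 - 72t for integer t.
m ≥ 0: smallest is -3234 mod 121 = 33 (at t = 27), with n = -19.

33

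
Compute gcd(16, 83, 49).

gcd(83, 16) = 1.
gcd(1, 49) = 1.

1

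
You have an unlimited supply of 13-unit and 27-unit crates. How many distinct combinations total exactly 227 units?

Need nonnegative integers with 13j + 27k = 227.
gcd(13, 27) = 1, and 13·(-2) + 27·(1) = 1.
So (j₀, k₀) = (-454, 227); general j = -454 + 27t, k = 227 - 13t.
j ≥ 0 ⇒ t ≥ 17; k ≥ 0 ⇒ t ≤ 17. That's 1 value of t.

1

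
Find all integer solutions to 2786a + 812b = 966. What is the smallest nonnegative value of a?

gcd(2786, 812) = 14  (2786 = 3×812 + 350, 812 = 2×350 + 112, 350 = 3×112 + 14, 112 = 8×14).
14 divides 966, so solutions exist.
Back-substituting, 2786×(7) + 812×(-24) = 14.
Scale by 966/14 = 69: (a₀, b₀) = (483, -1656).
General solution: a = 483 + 58t, b = -1656 - 199t for integer t.
a ≥ 0: smallest is 483 mod 58 = 19 (at t = -8), with b = -64.

19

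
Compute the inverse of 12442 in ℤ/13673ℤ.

9219

gcd(13673, 12442):
  13673 = 1*12442 + 1231
  12442 = 10*1231 + 132
  1231 = 9*132 + 43
  132 = 3*43 + 3
  43 = 14*3 + 1
  3 = 3*1
so gcd(13673, 12442) = 1.
Back-substitute for Bézout coefficients:
  1 = 43 - 14*3
  ... = 12442*(-4454) + 13673*(4053)
So 12442*-4454 ≡ 1 (mod 13673), and -4454 mod 13673 = 9219.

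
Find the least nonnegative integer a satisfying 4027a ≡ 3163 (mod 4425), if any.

3094

gcd(4425, 4027) = 1  (4425 = 1*4027 + 398, 4027 = 10*398 + 47, 398 = 8*47 + 22, 47 = 2*22 + 3, 22 = 7*3 + 1, 3 = 3*1).
1 divides 3163, so solutions exist.
Back-substituting, 4027*(-1412) + 4425*(1285) = 1.
So 4027*(-1412) ≡ 1 (mod 4425); multiply by 3163: a ≡ -4466156 (mod 4425).
Smallest nonnegative: a = -4466156 mod 4425 = 3094.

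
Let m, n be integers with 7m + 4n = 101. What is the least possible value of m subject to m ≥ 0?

3

gcd(7, 4) = 1  (7 = 1·4 + 3, 4 = 1·3 + 1, 3 = 3·1).
1 divides 101, so solutions exist.
Back-substituting, 7·(-1) + 4·(2) = 1.
Scale by 101/1 = 101: (m₀, n₀) = (-101, 202).
General solution: m = -101 + 4t, n = 202 - 7t for integer t.
m ≥ 0: smallest is -101 mod 4 = 3 (at t = 26), with n = 20.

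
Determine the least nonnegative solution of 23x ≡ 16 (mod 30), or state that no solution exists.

gcd(30, 23):
  30 = 1*23 + 7
  23 = 3*7 + 2
  7 = 3*2 + 1
  2 = 2*1
so gcd(30, 23) = 1.
1 divides 16, so solutions exist.
Back-substitute for Bézout coefficients:
  1 = 7 - 3*2
  ... = 23*(-13) + 30*(10)
So 23*(-13) ≡ 1 (mod 30); multiply by 16: x ≡ -208 (mod 30).
Smallest nonnegative: x = -208 mod 30 = 2.

2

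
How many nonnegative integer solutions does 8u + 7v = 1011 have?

18

gcd(8, 7):
  8 = 1·7 + 1
  7 = 7·1
so gcd(8, 7) = 1.
Back-substitute for Bézout coefficients:
  1 = 8 - 1·7
  ... = 8·(1) + 7·(-1)
Scale by 1011: one solution is (1011, -1011). Reduce u mod 7: (3, 141).
General: u = 3 + 7t, v = 141 - 8t.
u ≥ 0 ⇒ t ≥ 0; v ≥ 0 ⇒ t ≤ 17. So t ∈ [0, 17]: 18 solutions.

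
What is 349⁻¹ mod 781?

414

gcd(781, 349) = 1.
By Bézout, 349×(-367) + 781×(164) = 1.
So 349×-367 ≡ 1 (mod 781), and -367 mod 781 = 414.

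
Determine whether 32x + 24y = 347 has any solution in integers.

gcd(32, 24) = 8  (32 = 1·24 + 8, 24 = 3·8).
8 does not divide 347 (remainder 3), so no integer solutions.

no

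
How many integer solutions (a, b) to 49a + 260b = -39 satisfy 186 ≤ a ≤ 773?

gcd(260, 49):
  260 = 5*49 + 15
  49 = 3*15 + 4
  15 = 3*4 + 3
  4 = 1*3 + 1
  3 = 3*1
so gcd(260, 49) = 1.
Back-substitute for Bézout coefficients:
  1 = 4 - 1*3
  ... = 49*(69) + 260*(-13)
Scale by -39: particular solution (-2691, 507); reduce a mod 260: (169, -32).
General solution: a = 169 + 260t, b = -32 - 49t for integer t.
186 ≤ 169 + 260t ≤ 773 gives t ∈ [1, 2], which is 2 values.

2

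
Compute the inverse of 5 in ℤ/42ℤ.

gcd(42, 5):
  42 = 8·5 + 2
  5 = 2·2 + 1
  2 = 2·1
so gcd(42, 5) = 1.
Back-substitute for Bézout coefficients:
  1 = 5 - 2·2
  ... = 5·(17) + 42·(-2)
So 5·17 ≡ 1 (mod 42), and 17 mod 42 = 17.

17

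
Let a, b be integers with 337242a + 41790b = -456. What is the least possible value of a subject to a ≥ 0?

5077

gcd(337242, 41790):
  337242 = 8·41790 + 2922
  41790 = 14·2922 + 882
  2922 = 3·882 + 276
  882 = 3·276 + 54
  276 = 5·54 + 6
  54 = 9·6
so gcd(337242, 41790) = 6.
6 divides -456, so solutions exist.
Back-substitute for Bézout coefficients:
  6 = 276 - 5·54
  ... = 337242·(758) + 41790·(-6117)
Scale by -456/6 = -76: (a₀, b₀) = (-57608, 464892).
General solution: a = -57608 + 6965t, b = 464892 - 56207t for integer t.
a ≥ 0: smallest is -57608 mod 6965 = 5077 (at t = 9), with b = -40971.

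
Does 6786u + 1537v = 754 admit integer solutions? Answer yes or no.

yes

gcd(6786, 1537) = 29.
29 divides 754, so integer solutions exist.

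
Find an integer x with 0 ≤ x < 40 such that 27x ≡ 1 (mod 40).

3

gcd(40, 27):
  40 = 1·27 + 13
  27 = 2·13 + 1
  13 = 13·1
so gcd(40, 27) = 1.
Back-substitute for Bézout coefficients:
  1 = 27 - 2·13
  ... = 27·(3) + 40·(-2)
So 27·3 ≡ 1 (mod 40), and 3 mod 40 = 3.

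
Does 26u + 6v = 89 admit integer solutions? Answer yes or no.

no

gcd(26, 6) = 2.
2 does not divide 89 (remainder 1), so no integer solutions.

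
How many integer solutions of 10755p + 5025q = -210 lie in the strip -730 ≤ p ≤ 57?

2

gcd(10755, 5025) = 15.
By Bézout, 10755*(-57) + 5025*(122) = 15.
Particular solution: (128, -274).
General solution: p = 128 + 335t, q = -274 - 717t for integer t.
-730 ≤ 128 + 335t ≤ 57 gives t ∈ [-2, -1], which is 2 values.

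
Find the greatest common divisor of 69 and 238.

gcd(238, 69):
  238 = 3·69 + 31
  69 = 2·31 + 7
  31 = 4·7 + 3
  7 = 2·3 + 1
  3 = 3·1
so gcd(238, 69) = 1.

1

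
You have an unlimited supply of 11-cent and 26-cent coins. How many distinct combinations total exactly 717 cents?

2

Need nonnegative integers with 11j + 26k = 717.
gcd(11, 26) = 1, and 11·(-7) + 26·(3) = 1.
So (j₀, k₀) = (-5019, 2151); general j = -5019 + 26t, k = 2151 - 11t.
j ≥ 0 ⇒ t ≥ 194; k ≥ 0 ⇒ t ≤ 195. That's 2 values of t.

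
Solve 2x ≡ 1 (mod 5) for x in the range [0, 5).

3

gcd(5, 2) = 1  (5 = 2*2 + 1, 2 = 2*1).
Back-substituting, 2*(-2) + 5*(1) = 1.
So 2*-2 ≡ 1 (mod 5), and -2 mod 5 = 3.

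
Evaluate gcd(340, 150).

gcd(340, 150):
  340 = 2·150 + 40
  150 = 3·40 + 30
  40 = 1·30 + 10
  30 = 3·10
so gcd(340, 150) = 10.

10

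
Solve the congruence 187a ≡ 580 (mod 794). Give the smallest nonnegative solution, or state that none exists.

gcd(794, 187):
  794 = 4·187 + 46
  187 = 4·46 + 3
  46 = 15·3 + 1
  3 = 3·1
so gcd(794, 187) = 1.
1 divides 580, so solutions exist.
Back-substitute for Bézout coefficients:
  1 = 46 - 15·3
  ... = 187·(-259) + 794·(61)
So 187·(-259) ≡ 1 (mod 794); multiply by 580: a ≡ -150220 (mod 794).
Smallest nonnegative: a = -150220 mod 794 = 640.

640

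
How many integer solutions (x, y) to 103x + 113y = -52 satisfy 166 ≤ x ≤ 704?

gcd(113, 103):
  113 = 1*103 + 10
  103 = 10*10 + 3
  10 = 3*3 + 1
  3 = 3*1
so gcd(113, 103) = 1.
Back-substitute for Bézout coefficients:
  1 = 10 - 3*3
  ... = 103*(-34) + 113*(31)
Scale by -52: particular solution (1768, -1612); reduce x mod 113: (73, -67).
General solution: x = 73 + 113t, y = -67 - 103t for integer t.
166 ≤ 73 + 113t ≤ 704 gives t ∈ [1, 5], which is 5 values.

5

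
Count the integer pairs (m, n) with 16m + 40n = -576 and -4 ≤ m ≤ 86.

18

gcd(40, 16) = 8.
By Bézout, 16·(-2) + 40·(1) = 8.
Particular solution: (4, -16).
General solution: m = 4 + 5t, n = -16 - 2t for integer t.
-4 ≤ 4 + 5t ≤ 86 gives t ∈ [-1, 16], which is 18 values.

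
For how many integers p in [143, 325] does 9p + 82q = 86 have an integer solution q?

2

gcd(82, 9):
  82 = 9·9 + 1
  9 = 9·1
so gcd(82, 9) = 1.
Back-substitute for Bézout coefficients:
  1 = 82 - 9·9
  ... = 9·(-9) + 82·(1)
Scale by 86: particular solution (-774, 86); reduce p mod 82: (46, -4).
General solution: p = 46 + 82t, q = -4 - 9t for integer t.
143 ≤ 46 + 82t ≤ 325 gives t ∈ [2, 3], which is 2 values.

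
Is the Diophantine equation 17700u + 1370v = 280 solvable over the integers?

gcd(17700, 1370) = 10.
10 divides 280, so integer solutions exist.

yes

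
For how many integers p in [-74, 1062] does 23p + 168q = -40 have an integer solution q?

6

gcd(168, 23) = 1  (168 = 7×23 + 7, 23 = 3×7 + 2, 7 = 3×2 + 1, 2 = 2×1).
Back-substituting, 23×(-73) + 168×(10) = 1.
Scale by -40: particular solution (2920, -400); reduce p mod 168: (64, -9).
General solution: p = 64 + 168t, q = -9 - 23t for integer t.
-74 ≤ 64 + 168t ≤ 1062 gives t ∈ [0, 5], which is 6 values.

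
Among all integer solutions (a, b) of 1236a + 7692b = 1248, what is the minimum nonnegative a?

gcd(7692, 1236) = 12.
12 divides 1248, so solutions exist.
By Bézout, 1236×(-56) + 7692×(9) = 12.
Scale by 1248/12 = 104: (a₀, b₀) = (-5824, 936).
General solution: a = -5824 + 641t, b = 936 - 103t for integer t.
a ≥ 0: smallest is -5824 mod 641 = 586 (at t = 10), with b = -94.

586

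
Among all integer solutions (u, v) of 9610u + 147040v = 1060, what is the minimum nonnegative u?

gcd(147040, 9610) = 10.
10 divides 1060, so solutions exist.
By Bézout, 9610*(-4223) + 147040*(276) = 10.
Scale by 1060/10 = 106: (u₀, v₀) = (-447638, 29256).
General solution: u = -447638 + 14704t, v = 29256 - 961t for integer t.
u ≥ 0: smallest is -447638 mod 14704 = 8186 (at t = 31), with v = -535.

8186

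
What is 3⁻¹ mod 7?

5

gcd(7, 3):
  7 = 2×3 + 1
  3 = 3×1
so gcd(7, 3) = 1.
Back-substitute for Bézout coefficients:
  1 = 7 - 2×3
  ... = 3×(-2) + 7×(1)
So 3×-2 ≡ 1 (mod 7), and -2 mod 7 = 5.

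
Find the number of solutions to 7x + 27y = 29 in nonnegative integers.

0

gcd(27, 7) = 1.
By Bézout, 7*(4) + 27*(-1) = 1.
One solution: (8, -1).
General: x = 8 + 27t, y = -1 - 7t.
x ≥ 0 ⇒ t ≥ 0; y ≥ 0 ⇒ t ≤ -1. So t ∈ [0, -1]: 0 solutions.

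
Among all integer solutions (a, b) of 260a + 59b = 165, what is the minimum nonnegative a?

gcd(260, 59) = 1  (260 = 4*59 + 24, 59 = 2*24 + 11, 24 = 2*11 + 2, 11 = 5*2 + 1, 2 = 2*1).
1 divides 165, so solutions exist.
Back-substituting, 260*(-27) + 59*(119) = 1.
Scale by 165/1 = 165: (a₀, b₀) = (-4455, 19635).
General solution: a = -4455 + 59t, b = 19635 - 260t for integer t.
a ≥ 0: smallest is -4455 mod 59 = 29 (at t = 76), with b = -125.

29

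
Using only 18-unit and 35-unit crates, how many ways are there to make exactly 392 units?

1

Need nonnegative integers with 18j + 35k = 392.
gcd(18, 35) = 1, and 18·(2) + 35·(-1) = 1.
So (j₀, k₀) = (784, -392); general j = 784 + 35t, k = -392 - 18t.
j ≥ 0 ⇒ t ≥ -22; k ≥ 0 ⇒ t ≤ -22. That's 1 value of t.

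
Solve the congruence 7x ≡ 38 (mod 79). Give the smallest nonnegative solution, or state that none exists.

28

gcd(79, 7) = 1.
1 divides 38, so solutions exist.
By Bézout, 7·(34) + 79·(-3) = 1.
So 7·(34) ≡ 1 (mod 79); multiply by 38: x ≡ 1292 (mod 79).
Smallest nonnegative: x = 1292 mod 79 = 28.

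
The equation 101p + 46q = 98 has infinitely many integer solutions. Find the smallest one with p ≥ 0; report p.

gcd(101, 46):
  101 = 2×46 + 9
  46 = 5×9 + 1
  9 = 9×1
so gcd(101, 46) = 1.
1 divides 98, so solutions exist.
Back-substitute for Bézout coefficients:
  1 = 46 - 5×9
  ... = 101×(-5) + 46×(11)
Scale by 98/1 = 98: (p₀, q₀) = (-490, 1078).
General solution: p = -490 + 46t, q = 1078 - 101t for integer t.
p ≥ 0: smallest is -490 mod 46 = 16 (at t = 11), with q = -33.

16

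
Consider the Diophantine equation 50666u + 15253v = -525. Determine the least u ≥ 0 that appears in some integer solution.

261

gcd(50666, 15253):
  50666 = 3*15253 + 4907
  15253 = 3*4907 + 532
  4907 = 9*532 + 119
  532 = 4*119 + 56
  119 = 2*56 + 7
  56 = 8*7
so gcd(50666, 15253) = 7.
7 divides -525, so solutions exist.
Back-substitute for Bézout coefficients:
  7 = 119 - 2*56
  ... = 50666*(258) + 15253*(-857)
Scale by -525/7 = -75: (u₀, v₀) = (-19350, 64275).
General solution: u = -19350 + 2179t, v = 64275 - 7238t for integer t.
u ≥ 0: smallest is -19350 mod 2179 = 261 (at t = 9), with v = -867.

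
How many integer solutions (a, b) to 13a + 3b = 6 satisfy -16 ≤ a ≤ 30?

gcd(13, 3) = 1  (13 = 4*3 + 1, 3 = 3*1).
Back-substituting, 13*(1) + 3*(-4) = 1.
Scale by 6: particular solution (6, -24); reduce a mod 3: (0, 2).
General solution: a = 0 + 3t, b = 2 - 13t for integer t.
-16 ≤ 0 + 3t ≤ 30 gives t ∈ [-5, 10], which is 16 values.

16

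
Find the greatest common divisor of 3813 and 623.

gcd(3813, 623) = 1  (3813 = 6*623 + 75, 623 = 8*75 + 23, 75 = 3*23 + 6, 23 = 3*6 + 5, 6 = 1*5 + 1, 5 = 5*1).

1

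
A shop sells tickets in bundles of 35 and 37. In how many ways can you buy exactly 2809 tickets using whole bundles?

2

Need nonnegative integers with 35j + 37k = 2809.
gcd(35, 37) = 1, and 35·(18) + 37·(-17) = 1.
So (j₀, k₀) = (50562, -47753); general j = 50562 + 37t, k = -47753 - 35t.
j ≥ 0 ⇒ t ≥ -1366; k ≥ 0 ⇒ t ≤ -1365. That's 2 values of t.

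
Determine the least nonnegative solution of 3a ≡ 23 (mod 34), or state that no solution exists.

19

gcd(34, 3) = 1.
1 divides 23, so solutions exist.
By Bézout, 3*(-11) + 34*(1) = 1.
So 3*(-11) ≡ 1 (mod 34); multiply by 23: a ≡ -253 (mod 34).
Smallest nonnegative: a = -253 mod 34 = 19.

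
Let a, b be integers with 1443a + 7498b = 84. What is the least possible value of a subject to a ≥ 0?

78

gcd(7498, 1443) = 1  (7498 = 5·1443 + 283, 1443 = 5·283 + 28, 283 = 10·28 + 3, 28 = 9·3 + 1, 3 = 3·1).
1 divides 84, so solutions exist.
Back-substituting, 1443·(2411) + 7498·(-464) = 1.
Scale by 84/1 = 84: (a₀, b₀) = (202524, -38976).
General solution: a = 202524 + 7498t, b = -38976 - 1443t for integer t.
a ≥ 0: smallest is 202524 mod 7498 = 78 (at t = -27), with b = -15.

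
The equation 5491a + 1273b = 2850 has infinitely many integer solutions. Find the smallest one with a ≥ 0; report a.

55

gcd(5491, 1273) = 19  (5491 = 4*1273 + 399, 1273 = 3*399 + 76, 399 = 5*76 + 19, 76 = 4*19).
19 divides 2850, so solutions exist.
Back-substituting, 5491*(16) + 1273*(-69) = 19.
Scale by 2850/19 = 150: (a₀, b₀) = (2400, -10350).
General solution: a = 2400 + 67t, b = -10350 - 289t for integer t.
a ≥ 0: smallest is 2400 mod 67 = 55 (at t = -35), with b = -235.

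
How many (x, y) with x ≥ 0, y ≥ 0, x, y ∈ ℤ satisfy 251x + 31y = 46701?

gcd(251, 31) = 1.
By Bézout, 251×(-10) + 31×(81) = 1.
One solution: (5, 1466).
General: x = 5 + 31t, y = 1466 - 251t.
x ≥ 0 ⇒ t ≥ 0; y ≥ 0 ⇒ t ≤ 5. So t ∈ [0, 5]: 6 solutions.

6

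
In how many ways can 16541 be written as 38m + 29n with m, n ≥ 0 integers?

15

gcd(38, 29) = 1  (38 = 1·29 + 9, 29 = 3·9 + 2, 9 = 4·2 + 1, 2 = 2·1).
Back-substituting, 38·(13) + 29·(-17) = 1.
Scale by 16541: one solution is (215033, -281197). Reduce m mod 29: (27, 535).
General: m = 27 + 29t, n = 535 - 38t.
m ≥ 0 ⇒ t ≥ 0; n ≥ 0 ⇒ t ≤ 14. So t ∈ [0, 14]: 15 solutions.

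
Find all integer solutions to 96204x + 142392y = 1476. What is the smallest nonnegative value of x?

gcd(142392, 96204):
  142392 = 1·96204 + 46188
  96204 = 2·46188 + 3828
  46188 = 12·3828 + 252
  3828 = 15·252 + 48
  252 = 5·48 + 12
  48 = 4·12
so gcd(142392, 96204) = 12.
12 divides 1476, so solutions exist.
Back-substitute for Bézout coefficients:
  12 = 252 - 5·48
  ... = 96204·(-2827) + 142392·(1910)
Scale by 1476/12 = 123: (x₀, y₀) = (-347721, 234930).
General solution: x = -347721 + 11866t, y = 234930 - 8017t for integer t.
x ≥ 0: smallest is -347721 mod 11866 = 8259 (at t = 30), with y = -5580.

8259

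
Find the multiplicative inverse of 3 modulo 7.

gcd(7, 3):
  7 = 2·3 + 1
  3 = 3·1
so gcd(7, 3) = 1.
Back-substitute for Bézout coefficients:
  1 = 7 - 2·3
  ... = 3·(-2) + 7·(1)
So 3·-2 ≡ 1 (mod 7), and -2 mod 7 = 5.

5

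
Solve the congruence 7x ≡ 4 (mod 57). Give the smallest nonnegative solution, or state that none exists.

gcd(57, 7) = 1.
1 divides 4, so solutions exist.
By Bézout, 7·(-8) + 57·(1) = 1.
So 7·(-8) ≡ 1 (mod 57); multiply by 4: x ≡ -32 (mod 57).
Smallest nonnegative: x = -32 mod 57 = 25.

25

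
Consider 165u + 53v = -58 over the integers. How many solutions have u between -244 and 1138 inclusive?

26

gcd(165, 53) = 1  (165 = 3×53 + 6, 53 = 8×6 + 5, 6 = 1×5 + 1, 5 = 5×1).
Back-substituting, 165×(9) + 53×(-28) = 1.
Scale by -58: particular solution (-522, 1624); reduce u mod 53: (8, -26).
General solution: u = 8 + 53t, v = -26 - 165t for integer t.
-244 ≤ 8 + 53t ≤ 1138 gives t ∈ [-4, 21], which is 26 values.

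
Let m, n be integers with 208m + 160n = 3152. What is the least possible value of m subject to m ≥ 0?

9

gcd(208, 160):
  208 = 1×160 + 48
  160 = 3×48 + 16
  48 = 3×16
so gcd(208, 160) = 16.
16 divides 3152, so solutions exist.
Back-substitute for Bézout coefficients:
  16 = 160 - 3×48
  ... = 208×(-3) + 160×(4)
Scale by 3152/16 = 197: (m₀, n₀) = (-591, 788).
General solution: m = -591 + 10t, n = 788 - 13t for integer t.
m ≥ 0: smallest is -591 mod 10 = 9 (at t = 60), with n = 8.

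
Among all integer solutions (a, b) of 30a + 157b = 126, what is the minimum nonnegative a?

67

gcd(157, 30) = 1  (157 = 5*30 + 7, 30 = 4*7 + 2, 7 = 3*2 + 1, 2 = 2*1).
1 divides 126, so solutions exist.
Back-substituting, 30*(-68) + 157*(13) = 1.
Scale by 126/1 = 126: (a₀, b₀) = (-8568, 1638).
General solution: a = -8568 + 157t, b = 1638 - 30t for integer t.
a ≥ 0: smallest is -8568 mod 157 = 67 (at t = 55), with b = -12.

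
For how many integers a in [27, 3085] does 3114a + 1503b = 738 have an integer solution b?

18

gcd(3114, 1503) = 9  (3114 = 2×1503 + 108, 1503 = 13×108 + 99, 108 = 1×99 + 9, 99 = 11×9).
Back-substituting, 3114×(14) + 1503×(-29) = 9.
Scale by 82: particular solution (1148, -2378); reduce a mod 167: (146, -302).
General solution: a = 146 + 167t, b = -302 - 346t for integer t.
27 ≤ 146 + 167t ≤ 3085 gives t ∈ [0, 17], which is 18 values.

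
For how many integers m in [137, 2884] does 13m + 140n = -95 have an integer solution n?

gcd(140, 13) = 1.
By Bézout, 13×(-43) + 140×(4) = 1.
Particular solution: (25, -3).
General solution: m = 25 + 140t, n = -3 - 13t for integer t.
137 ≤ 25 + 140t ≤ 2884 gives t ∈ [1, 20], which is 20 values.

20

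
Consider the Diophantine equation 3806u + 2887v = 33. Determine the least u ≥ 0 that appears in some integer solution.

gcd(3806, 2887) = 1.
1 divides 33, so solutions exist.
By Bézout, 3806×(644) + 2887×(-849) = 1.
Scale by 33/1 = 33: (u₀, v₀) = (21252, -28017).
General solution: u = 21252 + 2887t, v = -28017 - 3806t for integer t.
u ≥ 0: smallest is 21252 mod 2887 = 1043 (at t = -7), with v = -1375.

1043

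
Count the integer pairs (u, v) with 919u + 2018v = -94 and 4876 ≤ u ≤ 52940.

24

gcd(2018, 919):
  2018 = 2·919 + 180
  919 = 5·180 + 19
  180 = 9·19 + 9
  19 = 2·9 + 1
  9 = 9·1
so gcd(2018, 919) = 1.
Back-substitute for Bézout coefficients:
  1 = 19 - 2·9
  ... = 919·(213) + 2018·(-97)
Scale by -94: particular solution (-20022, 9118); reduce u mod 2018: (158, -72).
General solution: u = 158 + 2018t, v = -72 - 919t for integer t.
4876 ≤ 158 + 2018t ≤ 52940 gives t ∈ [3, 26], which is 24 values.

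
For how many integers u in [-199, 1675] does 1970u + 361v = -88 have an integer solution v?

6

gcd(1970, 361) = 1.
By Bézout, 1970×(-35) + 361×(191) = 1.
Particular solution: (192, -1048).
General solution: u = 192 + 361t, v = -1048 - 1970t for integer t.
-199 ≤ 192 + 361t ≤ 1675 gives t ∈ [-1, 4], which is 6 values.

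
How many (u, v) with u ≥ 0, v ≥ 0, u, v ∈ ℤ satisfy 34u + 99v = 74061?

22

gcd(99, 34) = 1  (99 = 2*34 + 31, 34 = 1*31 + 3, 31 = 10*3 + 1, 3 = 3*1).
Back-substituting, 34*(-32) + 99*(11) = 1.
Scale by 74061: one solution is (-2369952, 814671). Reduce u mod 99: (9, 745).
General: u = 9 + 99t, v = 745 - 34t.
u ≥ 0 ⇒ t ≥ 0; v ≥ 0 ⇒ t ≤ 21. So t ∈ [0, 21]: 22 solutions.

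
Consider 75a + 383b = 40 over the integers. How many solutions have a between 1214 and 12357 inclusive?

gcd(383, 75) = 1  (383 = 5*75 + 8, 75 = 9*8 + 3, 8 = 2*3 + 2, 3 = 1*2 + 1, 2 = 2*1).
Back-substituting, 75*(143) + 383*(-28) = 1.
Scale by 40: particular solution (5720, -1120); reduce a mod 383: (358, -70).
General solution: a = 358 + 383t, b = -70 - 75t for integer t.
1214 ≤ 358 + 383t ≤ 12357 gives t ∈ [3, 31], which is 29 values.

29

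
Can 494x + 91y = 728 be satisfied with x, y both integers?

gcd(494, 91) = 13.
13 divides 728, so integer solutions exist.

yes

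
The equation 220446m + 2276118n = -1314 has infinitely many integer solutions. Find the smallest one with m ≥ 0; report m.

gcd(2276118, 220446):
  2276118 = 10*220446 + 71658
  220446 = 3*71658 + 5472
  71658 = 13*5472 + 522
  5472 = 10*522 + 252
  522 = 2*252 + 18
  252 = 14*18
so gcd(2276118, 220446) = 18.
18 divides -1314, so solutions exist.
Back-substitute for Bézout coefficients:
  18 = 522 - 2*252
  ... = 220446*(-8735) + 2276118*(846)
Scale by -1314/18 = -73: (m₀, n₀) = (637655, -61758).
General solution: m = 637655 + 126451t, n = -61758 - 12247t for integer t.
m ≥ 0: smallest is 637655 mod 126451 = 5400 (at t = -5), with n = -523.

5400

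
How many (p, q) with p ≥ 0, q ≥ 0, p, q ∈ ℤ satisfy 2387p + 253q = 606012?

11

gcd(2387, 253):
  2387 = 9·253 + 110
  253 = 2·110 + 33
  110 = 3·33 + 11
  33 = 3·11
so gcd(2387, 253) = 11.
Back-substitute for Bézout coefficients:
  11 = 110 - 3·33
  ... = 2387·(7) + 253·(-66)
Scale by 55092: one solution is (385644, -3636072). Reduce p mod 23: (3, 2367).
General: p = 3 + 23t, q = 2367 - 217t.
p ≥ 0 ⇒ t ≥ 0; q ≥ 0 ⇒ t ≤ 10. So t ∈ [0, 10]: 11 solutions.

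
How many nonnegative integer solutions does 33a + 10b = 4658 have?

14

gcd(33, 10):
  33 = 3*10 + 3
  10 = 3*3 + 1
  3 = 3*1
so gcd(33, 10) = 1.
Back-substitute for Bézout coefficients:
  1 = 10 - 3*3
  ... = 33*(-3) + 10*(10)
Scale by 4658: one solution is (-13974, 46580). Reduce a mod 10: (6, 446).
General: a = 6 + 10t, b = 446 - 33t.
a ≥ 0 ⇒ t ≥ 0; b ≥ 0 ⇒ t ≤ 13. So t ∈ [0, 13]: 14 solutions.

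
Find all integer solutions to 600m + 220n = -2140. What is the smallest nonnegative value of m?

10

gcd(600, 220) = 20.
20 divides -2140, so solutions exist.
By Bézout, 600×(-4) + 220×(11) = 20.
Scale by -2140/20 = -107: (m₀, n₀) = (428, -1177).
General solution: m = 428 + 11t, n = -1177 - 30t for integer t.
m ≥ 0: smallest is 428 mod 11 = 10 (at t = -38), with n = -37.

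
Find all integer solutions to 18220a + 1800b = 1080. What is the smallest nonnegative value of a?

54

gcd(18220, 1800):
  18220 = 10·1800 + 220
  1800 = 8·220 + 40
  220 = 5·40 + 20
  40 = 2·20
so gcd(18220, 1800) = 20.
20 divides 1080, so solutions exist.
Back-substitute for Bézout coefficients:
  20 = 220 - 5·40
  ... = 18220·(41) + 1800·(-415)
Scale by 1080/20 = 54: (a₀, b₀) = (2214, -22410).
General solution: a = 2214 + 90t, b = -22410 - 911t for integer t.
a ≥ 0: smallest is 2214 mod 90 = 54 (at t = -24), with b = -546.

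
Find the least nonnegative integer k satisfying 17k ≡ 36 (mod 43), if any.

35

gcd(43, 17):
  43 = 2×17 + 9
  17 = 1×9 + 8
  9 = 1×8 + 1
  8 = 8×1
so gcd(43, 17) = 1.
1 divides 36, so solutions exist.
Back-substitute for Bézout coefficients:
  1 = 9 - 1×8
  ... = 17×(-5) + 43×(2)
So 17×(-5) ≡ 1 (mod 43); multiply by 36: k ≡ -180 (mod 43).
Smallest nonnegative: k = -180 mod 43 = 35.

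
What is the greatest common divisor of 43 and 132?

gcd(132, 43):
  132 = 3*43 + 3
  43 = 14*3 + 1
  3 = 3*1
so gcd(132, 43) = 1.

1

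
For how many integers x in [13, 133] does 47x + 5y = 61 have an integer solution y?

gcd(47, 5) = 1.
By Bézout, 47·(-2) + 5·(19) = 1.
Particular solution: (3, -16).
General solution: x = 3 + 5t, y = -16 - 47t for integer t.
13 ≤ 3 + 5t ≤ 133 gives t ∈ [2, 26], which is 25 values.

25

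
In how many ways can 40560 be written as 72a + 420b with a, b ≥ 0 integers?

16

gcd(420, 72) = 12.
By Bézout, 72×(6) + 420×(-1) = 12.
One solution: (15, 94).
General: a = 15 + 35t, b = 94 - 6t.
a ≥ 0 ⇒ t ≥ 0; b ≥ 0 ⇒ t ≤ 15. So t ∈ [0, 15]: 16 solutions.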